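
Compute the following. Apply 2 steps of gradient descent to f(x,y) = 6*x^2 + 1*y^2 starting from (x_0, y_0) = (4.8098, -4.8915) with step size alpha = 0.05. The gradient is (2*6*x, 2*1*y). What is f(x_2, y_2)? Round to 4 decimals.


Gradient descent on f(x,y) = 6*x^2 + 1*y^2.
Starting point: (4.8098, -4.8915), alpha = 0.05
Step 1: grad_x = 2*6*4.8098 = 57.7176, grad_y = 2*1*-4.8915 = -9.783
  x_1 = 4.8098 - 0.05*57.7176 = 1.9239
  y_1 = -4.8915 - 0.05*-9.783 = -4.4024
Step 2: grad_x = 2*6*1.9239 = 23.087, grad_y = 2*1*-4.4024 = -8.8047
  x_2 = 1.9239 - 0.05*23.087 = 0.7696
  y_2 = -4.4024 - 0.05*-8.8047 = -3.9621
f(0.7696, -3.9621) = 6*0.7696^2 + 1*(-3.9621)^2 = 19.2518


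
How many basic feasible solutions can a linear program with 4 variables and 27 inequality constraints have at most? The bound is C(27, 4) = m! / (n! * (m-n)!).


Each vertex corresponds to some choice of n active constraints out of m, so the number of vertices is at most C(m, n) = m! / (n!(m-n)!).
m = 27, n = 4
Numerator: 27 * 26 * 25 * 24
Denominator: 4! = 24
C(27, 4) = 17550


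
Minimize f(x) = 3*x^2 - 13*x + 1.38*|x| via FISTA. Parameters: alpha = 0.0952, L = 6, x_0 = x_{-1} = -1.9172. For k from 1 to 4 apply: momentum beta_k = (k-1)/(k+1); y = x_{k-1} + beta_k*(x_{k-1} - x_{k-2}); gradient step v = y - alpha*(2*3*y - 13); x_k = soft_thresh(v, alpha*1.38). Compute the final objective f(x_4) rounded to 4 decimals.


FISTA on f(x) = 3*x^2 - 13*x + 1.38*|x|
L = 6, alpha = 0.0952
Iteration 1: beta = 0.0, y = -1.9172 + 0.0*(-1.9172 + 1.9172) = -1.9172
  grad(y) = -24.5032, v = y - alpha*grad = 0.4155
  prox(v) = soft_thresh(0.4155, 0.1314) = 0.2841
Iteration 2: beta = 0.3333, y = 0.2841 + 0.3333*(0.2841 + 1.9172) = 1.0179
  grad(y) = -6.8926, v = y - alpha*grad = 1.6741
  prox(v) = soft_thresh(1.6741, 0.1314) = 1.5427
Iteration 3: beta = 0.5, y = 1.5427 + 0.5*(1.5427 - 0.2841) = 2.172
  grad(y) = 0.0319, v = y - alpha*grad = 2.1689
  prox(v) = soft_thresh(2.1689, 0.1314) = 2.0376
Iteration 4: beta = 0.6, y = 2.0376 + 0.6*(2.0376 - 1.5427) = 2.3345
  grad(y) = 1.007, v = y - alpha*grad = 2.2386
  prox(v) = soft_thresh(2.2386, 0.1314) = 2.1073
f(x_4) = 3*2.1073^2 - 13*2.1073 + 1.38*|2.1073| = -11.1647


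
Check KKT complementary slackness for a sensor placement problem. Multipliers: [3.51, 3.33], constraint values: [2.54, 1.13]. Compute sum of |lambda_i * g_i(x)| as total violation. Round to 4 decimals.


KKT complementary slackness check:
lambda_1 * g_1 = 3.51 * 2.54 = 8.9154
lambda_2 * g_2 = 3.33 * 1.13 = 3.7629
Total violation = 8.9154 + 3.7629 = 12.6783


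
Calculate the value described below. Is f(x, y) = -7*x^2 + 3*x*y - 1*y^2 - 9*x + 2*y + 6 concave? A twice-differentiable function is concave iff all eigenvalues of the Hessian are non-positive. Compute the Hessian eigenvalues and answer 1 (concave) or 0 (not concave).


The Hessian of f(x,y) = -7*x^2 + 3*x*y - 1*y^2 - 9*x + 2*y + 6 is:
H = [[-14, 3], [3, -2]]
Trace = -14 - 2 = -16
Determinant = -14*-2 - (3)^2 = 19
Discriminant = (-16)^2 - 4*19 = 180.0
Eigenvalues: lambda_1 = -14.7082, lambda_2 = -1.2918
The function is concave.

1


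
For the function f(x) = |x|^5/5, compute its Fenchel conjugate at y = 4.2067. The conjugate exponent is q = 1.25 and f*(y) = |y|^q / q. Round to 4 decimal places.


The conjugate exponent q satisfies 1/p + 1/q = 1.
p = 5, so q = 5/(5 - 1) = 1.25
|y|^q = 4.2067^1.25 = 6.0246
f*(4.2067) = 6.0246 / 1.25 = 4.8197


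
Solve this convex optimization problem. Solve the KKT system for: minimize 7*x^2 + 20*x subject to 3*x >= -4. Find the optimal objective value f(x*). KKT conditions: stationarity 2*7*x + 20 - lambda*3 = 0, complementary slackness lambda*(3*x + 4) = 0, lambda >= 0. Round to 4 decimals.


Step 1: Try lambda = 0 (constraint inactive).
x_unc = -20/(2*7) = -1.4286
Check: 3*-1.4286 = -4.2858 < -4 -- violated!
Step 2: Constraint must be active: 3*x = -4
x* = -4/3 = -1.3333 (rounded; the exact value -4/3 is used below)
lambda = (2*7*(-4/3) + 20)/3 = 0.4444
Step 3: Compute optimal value.
f(x*) = 7*(-4/3)^2 + 20*(-4/3) = -14.2222


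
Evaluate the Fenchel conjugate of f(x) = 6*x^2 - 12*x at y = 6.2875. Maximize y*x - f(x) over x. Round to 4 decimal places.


f*(y) = sup_x {y*x - a*x^2 - b*x} = sup_x {(y-b)*x - a*x^2}
FOC: (y - b) - 2a*x = 0 => x* = (y - b)/(2a)
x* = (6.2875 + 12)/(2*6) = 1.524
f*(6.2875) = (y-b)^2/(4a) = (6.2875 + 12)^2/(4*6)
= 334.4327/24 = 13.9347


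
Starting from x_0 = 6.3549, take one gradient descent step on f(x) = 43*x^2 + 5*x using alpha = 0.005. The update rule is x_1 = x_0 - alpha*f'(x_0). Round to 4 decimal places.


We compute the gradient at x_0 and apply the update.
f'(x) = 86*x + 5
f'(6.3549) = 86*6.3549 + 5 = 551.5214
x_1 = 6.3549 - 0.005*551.5214 = 3.5973


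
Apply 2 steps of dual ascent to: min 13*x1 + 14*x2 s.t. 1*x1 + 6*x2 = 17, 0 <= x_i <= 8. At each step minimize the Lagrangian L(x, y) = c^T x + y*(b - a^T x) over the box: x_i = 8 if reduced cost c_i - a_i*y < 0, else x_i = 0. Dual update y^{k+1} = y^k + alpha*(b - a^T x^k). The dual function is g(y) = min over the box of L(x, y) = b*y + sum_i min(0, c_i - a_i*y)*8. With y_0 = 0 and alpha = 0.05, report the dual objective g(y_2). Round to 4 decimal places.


Dual ascent for LP: min 13*x1 + 14*x2, 1*x1 + 6*x2 = 17, 0 <= x_i <= 8
Step 1: y^k = 0.0, reduced costs: (13.0, 14.0)
  x^k = (0.0, 0.0), subgradient = b - a^T x = 17.0
  y^{k+1} = 0.0 + 0.05*17.0 = 0.85
Step 2: y^k = 0.85, reduced costs: (12.15, 8.9)
  x^k = (0.0, 0.0), subgradient = b - a^T x = 17.0
  y^{k+1} = 0.85 + 0.05*17.0 = 1.7
Dual objective at y_2 = 1.7: reduced costs (11.3, 3.8), box minimizer x = (0.0, 0.0)
g(y_2) = b*y + (c1 - a1*y)*x1 + (c2 - a2*y)*x2 = 17*1.7 + 11.3*0.0 + 3.8*0.0 = 28.9 + 0.0 + 0.0 = 28.9


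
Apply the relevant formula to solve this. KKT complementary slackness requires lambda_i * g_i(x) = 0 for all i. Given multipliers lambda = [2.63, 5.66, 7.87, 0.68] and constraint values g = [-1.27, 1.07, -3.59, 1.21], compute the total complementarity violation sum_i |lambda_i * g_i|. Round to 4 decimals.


KKT complementary slackness check:
lambda_1 * g_1 = 2.63 * -1.27 = -3.3401
lambda_2 * g_2 = 5.66 * 1.07 = 6.0562
lambda_3 * g_3 = 7.87 * -3.59 = -28.2533
lambda_4 * g_4 = 0.68 * 1.21 = 0.8228
Total violation = 3.3401 + 6.0562 + 28.2533 + 0.8228 = 38.4724


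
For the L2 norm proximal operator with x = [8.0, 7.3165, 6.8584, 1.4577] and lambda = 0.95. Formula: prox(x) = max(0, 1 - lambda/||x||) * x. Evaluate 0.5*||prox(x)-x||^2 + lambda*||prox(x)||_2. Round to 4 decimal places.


Step 1: Compute ||x||.
||x|| = 12.911
Step 2: Compute scaling factor.
scale = max(0, 1 - 0.95/12.911) = 0.9264
Step 3: prox(x) = [7.4114, 6.7781, 6.3538, 1.3504]
||prox(x)|| = 11.961
Step 4: Proximal objective.
0.5*||prox-x||^2 = 0.4513
lambda*||prox|| = 11.363
Total = 11.8142


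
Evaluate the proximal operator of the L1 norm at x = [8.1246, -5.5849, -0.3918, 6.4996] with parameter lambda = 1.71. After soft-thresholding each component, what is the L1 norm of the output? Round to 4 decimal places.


Soft-thresholding with lambda = 1.71:
prox(8.1246) = sign(8.1246)*max(|8.1246| - 1.71, 0) = 6.4146
prox(-5.5849) = sign(-5.5849)*max(|-5.5849| - 1.71, 0) = -3.8749
prox(-0.3918) = sign(-0.3918)*max(|-0.3918| - 1.71, 0) = 0.0
prox(6.4996) = sign(6.4996)*max(|6.4996| - 1.71, 0) = 4.7896
prox(x) = [6.4146, -3.8749, 0.0, 4.7896]
||prox(x)||_1 = 6.4146 + 3.8749 + 0.0 + 4.7896 = 15.0791


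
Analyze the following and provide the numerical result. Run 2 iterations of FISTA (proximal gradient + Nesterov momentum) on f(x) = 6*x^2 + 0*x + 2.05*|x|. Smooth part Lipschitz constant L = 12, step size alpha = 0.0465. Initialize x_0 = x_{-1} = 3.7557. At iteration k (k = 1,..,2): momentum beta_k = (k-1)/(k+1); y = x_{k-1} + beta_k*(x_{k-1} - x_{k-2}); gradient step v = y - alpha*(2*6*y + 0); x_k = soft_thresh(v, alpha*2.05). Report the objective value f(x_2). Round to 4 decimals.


FISTA on f(x) = 6*x^2 + 0*x + 2.05*|x|
L = 12, alpha = 0.0465
Iteration 1: beta = 0.0, y = 3.7557 + 0.0*(3.7557 - 3.7557) = 3.7557
  grad(y) = 45.0684, v = y - alpha*grad = 1.66
  prox(v) = soft_thresh(1.66, 0.0953) = 1.5647
Iteration 2: beta = 0.3333, y = 1.5647 + 0.3333*(1.5647 - 3.7557) = 0.8344
  grad(y) = 10.0123, v = y - alpha*grad = 0.3688
  prox(v) = soft_thresh(0.3688, 0.0953) = 0.2735
f(x_2) = 6*0.2735^2 + 0*0.2735 + 2.05*|0.2735| = 1.0093


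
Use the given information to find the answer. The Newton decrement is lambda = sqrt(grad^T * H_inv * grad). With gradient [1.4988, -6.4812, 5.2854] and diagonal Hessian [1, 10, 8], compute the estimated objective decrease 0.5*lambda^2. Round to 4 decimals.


Step 1: H is diagonal, so H^(-1) * g = [1.4988, -0.6481, 0.6607].
Step 2: g^T H^(-1) g = sum_i g_i^2 / H_ii
  = (1.4988)^2/1 + (-6.4812)^2/10 + (5.2854)^2/8
  = 2.2464 + 4.2006 + 3.4919 = 9.9389
Step 3: Objective decrease = 0.5 * g^T H^(-1) g = 4.9695


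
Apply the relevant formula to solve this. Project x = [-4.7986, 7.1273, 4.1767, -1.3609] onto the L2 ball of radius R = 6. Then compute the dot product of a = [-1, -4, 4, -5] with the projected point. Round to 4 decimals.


Step 1: Compute ||x|| (intermediates to 6 decimals).
||x|| = sqrt((-4.7986)^2 + 7.1273^2 + 4.1767^2 + (-1.3609)^2) = 9.649966
Step 2: Project.
Since ||x|| > R, scale = R/||x|| = 6/9.649966 = 0.621764, proj(x) = scale * x
proj(x) = [-2.983597, 4.431499, 2.596922, -0.846159]
Step 3: Dot product.
a^T * proj(x) = -1*(-2.983597) - 4*4.431499 + 4*2.596922 - 5*(-0.846159) = -0.1239


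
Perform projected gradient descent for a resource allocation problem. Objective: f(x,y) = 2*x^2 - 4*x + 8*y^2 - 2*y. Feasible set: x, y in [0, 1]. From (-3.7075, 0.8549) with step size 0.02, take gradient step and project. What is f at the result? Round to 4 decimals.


Step 1: Compute gradient at (-3.7075, 0.8549).
grad_x = 2*2*-3.7075 - 4 = -18.83
grad_y = 2*8*0.8549 - 2 = 11.6784
Step 2: Gradient step.
x_raw = -3.7075 - 0.02*-18.83 = -3.3309
y_raw = 0.8549 - 0.02*11.6784 = 0.6213
Step 3: Project onto [0, 1].
x_proj = clip(-3.3309) = 0.0
y_proj = clip(0.6213) = 0.6213
Step 4: Evaluate f.
f(0.0, 0.6213) = 1.8458


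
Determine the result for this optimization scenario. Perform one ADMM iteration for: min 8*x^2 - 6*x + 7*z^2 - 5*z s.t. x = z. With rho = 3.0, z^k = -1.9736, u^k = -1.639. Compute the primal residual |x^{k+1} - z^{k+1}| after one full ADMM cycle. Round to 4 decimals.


ADMM iteration with rho = 3.0, z^k = -1.9736, u^k = -1.639
Step 1: x-update.
Minimize 8*x^2 - 6*x + (3.0/2)*(x + 1.9736 - 1.639)^2
FOC: (2*8 + 3.0)*x = 6 + 3.0*(-1.9736 + 1.639)
x^{k+1} = 0.263
Step 2: z-update.
Minimize 7*z^2 - 5*z + (3.0/2)*(0.263 - z - 1.639)^2
FOC: (2*7 + 3.0)*z = 5 + 3.0*(0.263 - 1.639)
z^{k+1} = 0.0513
Step 3: u-update.
u^{k+1} = -1.639 + 0.263 - 0.0513 = -1.4273
Step 4: Primal residual = |0.263 - 0.0513| = 0.2117


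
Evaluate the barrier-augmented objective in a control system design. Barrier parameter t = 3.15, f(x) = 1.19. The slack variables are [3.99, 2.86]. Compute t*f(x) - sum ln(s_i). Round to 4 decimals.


Step 1: Compute log-barrier.
ln values: [1.3838, 1.0508]
phi = -(1.3838 + 1.0508) = -2.4346
Step 2: Compute augmented objective.
t*f(x) = 3.15*1.19 = 3.7485
Total = 3.7485 - 2.4346 = 1.3139


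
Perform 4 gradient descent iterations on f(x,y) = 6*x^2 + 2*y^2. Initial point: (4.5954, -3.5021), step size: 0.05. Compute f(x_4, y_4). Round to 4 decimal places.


Gradient descent on f(x,y) = 6*x^2 + 2*y^2.
Starting point: (4.5954, -3.5021), alpha = 0.05
Step 1: grad_x = 2*6*4.5954 = 55.1448, grad_y = 2*2*-3.5021 = -14.0084
  x_1 = 4.5954 - 0.05*55.1448 = 1.8382
  y_1 = -3.5021 - 0.05*-14.0084 = -2.8017
Step 2: grad_x = 2*6*1.8382 = 22.0579, grad_y = 2*2*-2.8017 = -11.2067
  x_2 = 1.8382 - 0.05*22.0579 = 0.7353
  y_2 = -2.8017 - 0.05*-11.2067 = -2.2413
Step 3: grad_x = 2*6*0.7353 = 8.8232, grad_y = 2*2*-2.2413 = -8.9654
  x_3 = 0.7353 - 0.05*8.8232 = 0.2941
  y_3 = -2.2413 - 0.05*-8.9654 = -1.7931
Step 4: grad_x = 2*6*0.2941 = 3.5293, grad_y = 2*2*-1.7931 = -7.1723
  x_4 = 0.2941 - 0.05*3.5293 = 0.1176
  y_4 = -1.7931 - 0.05*-7.1723 = -1.4345
f(0.1176, -1.4345) = 6*0.1176^2 + 2*(-1.4345)^2 = 4.1984


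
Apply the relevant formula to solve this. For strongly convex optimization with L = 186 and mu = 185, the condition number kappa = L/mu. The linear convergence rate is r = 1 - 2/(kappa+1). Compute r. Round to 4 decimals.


Step 1: Compute the condition number.
kappa = L/mu = 186/185 = 1.0054
Step 2: Compute the convergence rate.
r = 1 - 2/(kappa + 1) = 1 - 2*mu/(L + mu) = (L - mu)/(L + mu) = 1/371 = 0.0027


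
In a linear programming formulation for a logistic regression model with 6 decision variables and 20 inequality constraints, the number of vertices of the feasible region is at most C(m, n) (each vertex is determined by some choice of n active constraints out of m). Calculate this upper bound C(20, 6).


Each vertex corresponds to some choice of n active constraints out of m, so the number of vertices is at most C(m, n) = m! / (n!(m-n)!).
m = 20, n = 6
Numerator: 20 * 19 * 18 * 17 * 16 * 15
Denominator: 6! = 720
C(20, 6) = 38760


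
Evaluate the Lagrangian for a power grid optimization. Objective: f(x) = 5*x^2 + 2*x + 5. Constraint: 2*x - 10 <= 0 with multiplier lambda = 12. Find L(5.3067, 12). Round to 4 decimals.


Step 1: Evaluate f(x).
f(5.3067) = 5*5.3067^2 + 2*5.3067 + 5 = 156.4187
Step 2: Evaluate g(x).
g(5.3067) = 2*5.3067 - 10 = 0.6134
Step 3: Compute Lagrangian.
L = 156.4187 + 12*0.6134 = 163.7795


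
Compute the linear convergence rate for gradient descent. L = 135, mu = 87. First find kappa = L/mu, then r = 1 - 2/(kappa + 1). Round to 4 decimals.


Step 1: Compute the condition number.
kappa = L/mu = 135/87 = 1.5517
Step 2: Compute the convergence rate.
r = 1 - 2/(kappa + 1) = 1 - 2*mu/(L + mu) = (L - mu)/(L + mu) = 48/222 = 0.2162


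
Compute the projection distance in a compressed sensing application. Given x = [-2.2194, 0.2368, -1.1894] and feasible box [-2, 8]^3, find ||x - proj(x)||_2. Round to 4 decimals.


Project each component onto [-2, 8].
clip(-2.2194) = -2.0, clip(0.2368) = 0.2368, clip(-1.1894) = -1.1894
Projection = [-2.0, 0.2368, -1.1894]
Squared diffs: [0.0481, 0.0, 0.0]
Distance = sqrt(0.0481) = 0.2194


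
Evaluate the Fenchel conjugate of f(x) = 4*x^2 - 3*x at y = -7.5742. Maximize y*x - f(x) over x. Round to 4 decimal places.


f*(y) = sup_x {y*x - a*x^2 - b*x} = sup_x {(y-b)*x - a*x^2}
FOC: (y - b) - 2a*x = 0 => x* = (y - b)/(2a)
x* = (-7.5742 + 3)/(2*4) = -0.5718
f*(-7.5742) = (y-b)^2/(4a) = (-7.5742 + 3)^2/(4*4)
= 20.9233/16 = 1.3077


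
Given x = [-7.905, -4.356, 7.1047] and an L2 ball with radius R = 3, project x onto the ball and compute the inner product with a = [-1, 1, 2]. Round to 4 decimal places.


Step 1: Compute ||x|| (intermediates to 6 decimals).
||x|| = sqrt((-7.905)^2 + (-4.356)^2 + 7.1047^2) = 11.486537
Step 2: Project.
Since ||x|| > R, scale = R/||x|| = 3/11.486537 = 0.261175, proj(x) = scale * x
proj(x) = [-2.064588, -1.137678, 1.85557]
Step 3: Dot product.
a^T * proj(x) = -1*(-2.064588) + 1*(-1.137678) + 2*1.85557 = 4.6381


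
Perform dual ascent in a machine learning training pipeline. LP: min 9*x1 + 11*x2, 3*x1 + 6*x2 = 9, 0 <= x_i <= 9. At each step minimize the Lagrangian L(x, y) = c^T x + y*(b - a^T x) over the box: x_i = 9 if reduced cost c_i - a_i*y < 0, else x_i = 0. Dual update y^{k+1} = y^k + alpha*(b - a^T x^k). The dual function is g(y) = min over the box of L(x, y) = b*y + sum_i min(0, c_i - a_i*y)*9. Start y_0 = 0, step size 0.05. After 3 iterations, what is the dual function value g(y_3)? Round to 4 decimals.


Dual ascent for LP: min 9*x1 + 11*x2, 3*x1 + 6*x2 = 9, 0 <= x_i <= 9
Step 1: y^k = 0.0, reduced costs: (9.0, 11.0)
  x^k = (0.0, 0.0), subgradient = b - a^T x = 9.0
  y^{k+1} = 0.0 + 0.05*9.0 = 0.45
Step 2: y^k = 0.45, reduced costs: (7.65, 8.3)
  x^k = (0.0, 0.0), subgradient = b - a^T x = 9.0
  y^{k+1} = 0.45 + 0.05*9.0 = 0.9
Step 3: y^k = 0.9, reduced costs: (6.3, 5.6)
  x^k = (0.0, 0.0), subgradient = b - a^T x = 9.0
  y^{k+1} = 0.9 + 0.05*9.0 = 1.35
Dual objective at y_3 = 1.35: reduced costs (4.95, 2.9), box minimizer x = (0.0, 0.0)
g(y_3) = b*y + (c1 - a1*y)*x1 + (c2 - a2*y)*x2 = 9*1.35 + 4.95*0.0 + 2.9*0.0 = 12.15 + 0.0 + 0.0 = 12.15


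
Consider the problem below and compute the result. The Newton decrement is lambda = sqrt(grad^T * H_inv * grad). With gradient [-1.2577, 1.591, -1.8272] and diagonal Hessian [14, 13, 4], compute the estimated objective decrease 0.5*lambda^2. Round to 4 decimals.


Step 1: H is diagonal, so H^(-1) * g = [-0.0898, 0.1224, -0.4568].
Step 2: g^T H^(-1) g = sum_i g_i^2 / H_ii
  = (-1.2577)^2/14 + (1.591)^2/13 + (-1.8272)^2/4
  = 0.113 + 0.1947 + 0.8347 = 1.1424
Step 3: Objective decrease = 0.5 * g^T H^(-1) g = 0.5712


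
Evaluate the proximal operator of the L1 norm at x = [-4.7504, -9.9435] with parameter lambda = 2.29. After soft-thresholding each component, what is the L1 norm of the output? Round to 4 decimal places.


Soft-thresholding with lambda = 2.29:
prox(-4.7504) = sign(-4.7504)*max(|-4.7504| - 2.29, 0) = -2.4604
prox(-9.9435) = sign(-9.9435)*max(|-9.9435| - 2.29, 0) = -7.6535
prox(x) = [-2.4604, -7.6535]
||prox(x)||_1 = 2.4604 + 7.6535 = 10.1139


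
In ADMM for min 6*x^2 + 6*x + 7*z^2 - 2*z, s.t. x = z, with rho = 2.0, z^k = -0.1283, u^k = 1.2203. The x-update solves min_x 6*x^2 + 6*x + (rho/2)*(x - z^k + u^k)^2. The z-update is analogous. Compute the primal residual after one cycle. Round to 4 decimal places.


ADMM iteration with rho = 2.0, z^k = -0.1283, u^k = 1.2203
Step 1: x-update.
Minimize 6*x^2 + 6*x + (2.0/2)*(x + 0.1283 + 1.2203)^2
FOC: (2*6 + 2.0)*x = -6 + 2.0*(-0.1283 - 1.2203)
x^{k+1} = -0.6212
Step 2: z-update.
Minimize 7*z^2 - 2*z + (2.0/2)*(-0.6212 - z + 1.2203)^2
FOC: (2*7 + 2.0)*z = 2 + 2.0*(-0.6212 + 1.2203)
z^{k+1} = 0.1999
Step 3: u-update.
u^{k+1} = 1.2203 - 0.6212 - 0.1999 = 0.3992
Step 4: Primal residual = |-0.6212 - 0.1999| = 0.8211


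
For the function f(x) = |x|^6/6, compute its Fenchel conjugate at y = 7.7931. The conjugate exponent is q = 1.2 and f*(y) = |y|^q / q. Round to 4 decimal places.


The conjugate exponent q satisfies 1/p + 1/q = 1.
p = 6, so q = 6/(6 - 1) = 1.2
|y|^q = 7.7931^1.2 = 11.7504
f*(7.7931) = 11.7504 / 1.2 = 9.792


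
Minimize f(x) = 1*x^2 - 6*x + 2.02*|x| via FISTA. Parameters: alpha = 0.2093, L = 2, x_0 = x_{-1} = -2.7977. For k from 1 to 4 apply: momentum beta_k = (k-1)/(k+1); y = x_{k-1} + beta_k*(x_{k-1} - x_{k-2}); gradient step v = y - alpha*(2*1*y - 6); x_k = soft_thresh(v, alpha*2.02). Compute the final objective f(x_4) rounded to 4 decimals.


FISTA on f(x) = 1*x^2 - 6*x + 2.02*|x|
L = 2, alpha = 0.2093
Iteration 1: beta = 0.0, y = -2.7977 + 0.0*(-2.7977 + 2.7977) = -2.7977
  grad(y) = -11.5954, v = y - alpha*grad = -0.3708
  prox(v) = soft_thresh(-0.3708, 0.4228) = 0.0
Iteration 2: beta = 0.3333, y = 0.0 + 0.3333*(0.0 + 2.7977) = 0.9326
  grad(y) = -4.1349, v = y - alpha*grad = 1.798
  prox(v) = soft_thresh(1.798, 0.4228) = 1.3752
Iteration 3: beta = 0.5, y = 1.3752 + 0.5*(1.3752 - 0.0) = 2.0628
  grad(y) = -1.8744, v = y - alpha*grad = 2.4551
  prox(v) = soft_thresh(2.4551, 0.4228) = 2.0323
Iteration 4: beta = 0.6, y = 2.0323 + 0.6*(2.0323 - 1.3752) = 2.4266
  grad(y) = -1.1468, v = y - alpha*grad = 2.6666
  prox(v) = soft_thresh(2.6666, 0.4228) = 2.2438
f(x_4) = 1*2.2438^2 - 6*2.2438 + 2.02*|2.2438| = -3.8957


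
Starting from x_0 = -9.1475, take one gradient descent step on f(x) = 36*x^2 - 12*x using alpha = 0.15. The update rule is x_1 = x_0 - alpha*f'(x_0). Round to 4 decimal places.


We compute the gradient at x_0 and apply the update.
f'(x) = 72*x - 12
f'(-9.1475) = 72*-9.1475 - 12 = -670.62
x_1 = -9.1475 - 0.15*-670.62 = 91.4455


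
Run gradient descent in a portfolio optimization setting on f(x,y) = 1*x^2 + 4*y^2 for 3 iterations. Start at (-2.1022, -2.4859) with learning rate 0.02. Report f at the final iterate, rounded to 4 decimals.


Gradient descent on f(x,y) = 1*x^2 + 4*y^2.
Starting point: (-2.1022, -2.4859), alpha = 0.02
Step 1: grad_x = 2*1*-2.1022 = -4.2044, grad_y = 2*4*-2.4859 = -19.8872
  x_1 = -2.1022 - 0.02*-4.2044 = -2.0181
  y_1 = -2.4859 - 0.02*-19.8872 = -2.0882
Step 2: grad_x = 2*1*-2.0181 = -4.0362, grad_y = 2*4*-2.0882 = -16.7052
  x_2 = -2.0181 - 0.02*-4.0362 = -1.9374
  y_2 = -2.0882 - 0.02*-16.7052 = -1.7541
Step 3: grad_x = 2*1*-1.9374 = -3.8748, grad_y = 2*4*-1.7541 = -14.0324
  x_3 = -1.9374 - 0.02*-3.8748 = -1.8599
  y_3 = -1.7541 - 0.02*-14.0324 = -1.4734
f(-1.8599, -1.4734) = 1*(-1.8599)^2 + 4*(-1.4734)^2 = 12.1429


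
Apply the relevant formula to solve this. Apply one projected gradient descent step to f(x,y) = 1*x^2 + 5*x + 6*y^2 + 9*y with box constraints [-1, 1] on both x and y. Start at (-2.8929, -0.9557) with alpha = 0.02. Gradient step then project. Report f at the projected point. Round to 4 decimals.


Step 1: Compute gradient at (-2.8929, -0.9557).
grad_x = 2*1*-2.8929 + 5 = -0.7858
grad_y = 2*6*-0.9557 + 9 = -2.4684
Step 2: Gradient step.
x_raw = -2.8929 - 0.02*-0.7858 = -2.8772
y_raw = -0.9557 - 0.02*-2.4684 = -0.9063
Step 3: Project onto [-1, 1].
x_proj = clip(-2.8772) = -1.0
y_proj = clip(-0.9063) = -0.9063
Step 4: Evaluate f.
f(-1.0, -0.9063) = -7.2284


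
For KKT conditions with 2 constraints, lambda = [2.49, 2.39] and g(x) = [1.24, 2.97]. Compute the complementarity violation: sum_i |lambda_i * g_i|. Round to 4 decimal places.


KKT complementary slackness check:
lambda_1 * g_1 = 2.49 * 1.24 = 3.0876
lambda_2 * g_2 = 2.39 * 2.97 = 7.0983
Total violation = 3.0876 + 7.0983 = 10.1859


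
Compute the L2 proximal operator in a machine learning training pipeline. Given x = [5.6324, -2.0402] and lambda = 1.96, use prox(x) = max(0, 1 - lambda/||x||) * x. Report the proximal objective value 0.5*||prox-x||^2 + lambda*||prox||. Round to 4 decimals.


Step 1: Compute ||x||.
||x|| = 5.9905
Step 2: Compute scaling factor.
scale = max(0, 1 - 1.96/5.9905) = 0.6728
Step 3: prox(x) = [3.7896, -1.3727]
||prox(x)|| = 4.0305
Step 4: Proximal objective.
0.5*||prox-x||^2 = 1.9208
lambda*||prox|| = 7.8998
Total = 9.8206


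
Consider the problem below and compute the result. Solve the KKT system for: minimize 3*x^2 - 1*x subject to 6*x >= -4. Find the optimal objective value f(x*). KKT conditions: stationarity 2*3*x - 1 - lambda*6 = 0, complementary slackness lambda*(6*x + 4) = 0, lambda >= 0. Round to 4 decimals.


Step 1: Try lambda = 0 (constraint inactive).
Stationarity: 2*3*x - 1 = 0
x* = 1/(2*3) = 1/6 = 0.1667 (rounded; the exact value 1/6 is used below)
Check constraint: 6*0.1667 = 1.0002 >= -4 -- satisfied.
Step 2: Compute optimal value.
f(x*) = 3*(1/6)^2 - 1*(1/6) = -0.0833


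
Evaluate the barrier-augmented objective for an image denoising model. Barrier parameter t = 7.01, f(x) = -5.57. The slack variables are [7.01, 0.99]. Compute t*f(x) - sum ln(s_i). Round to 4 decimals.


Step 1: Compute log-barrier.
ln values: [1.9473, -0.0101]
phi = -(1.9473 - 0.0101) = -1.9373
Step 2: Compute augmented objective.
t*f(x) = 7.01*-5.57 = -39.0457
Total = -39.0457 - 1.9373 = -40.983


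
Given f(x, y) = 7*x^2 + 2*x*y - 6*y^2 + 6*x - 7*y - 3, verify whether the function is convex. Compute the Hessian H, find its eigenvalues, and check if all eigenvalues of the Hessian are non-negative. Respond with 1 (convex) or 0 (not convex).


The Hessian of f(x,y) = 7*x^2 + 2*x*y - 6*y^2 + 6*x - 7*y - 3 is:
H = [[14, 2], [2, -12]]
Trace = 14 - 12 = 2
Determinant = 14*-12 - (2)^2 = -172
Discriminant = (2)^2 - 4*-172 = 692.0
Eigenvalues: lambda_1 = -12.1529, lambda_2 = 14.1529
The function is not convex.

0


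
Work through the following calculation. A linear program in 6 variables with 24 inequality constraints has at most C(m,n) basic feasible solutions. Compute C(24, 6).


Each vertex corresponds to some choice of n active constraints out of m, so the number of vertices is at most C(m, n) = m! / (n!(m-n)!).
m = 24, n = 6
Numerator: 24 * 23 * 22 * 21 * 20 * 19
Denominator: 6! = 720
C(24, 6) = 134596


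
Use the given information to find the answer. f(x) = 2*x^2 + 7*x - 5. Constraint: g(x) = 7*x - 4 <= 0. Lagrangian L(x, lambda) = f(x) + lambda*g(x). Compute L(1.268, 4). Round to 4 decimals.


Step 1: Evaluate f(x).
f(1.268) = 2*1.268^2 + 7*1.268 - 5 = 7.0916
Step 2: Evaluate g(x).
g(1.268) = 7*1.268 - 4 = 4.876
Step 3: Compute Lagrangian.
L = 7.0916 + 4*4.876 = 26.5956


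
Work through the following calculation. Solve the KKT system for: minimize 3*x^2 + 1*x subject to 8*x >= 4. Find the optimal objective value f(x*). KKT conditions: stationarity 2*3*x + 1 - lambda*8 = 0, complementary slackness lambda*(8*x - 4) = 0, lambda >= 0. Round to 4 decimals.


Step 1: Try lambda = 0 (constraint inactive).
x_unc = -1/(2*3) = -0.1667
Check: 8*-0.1667 = -1.3336 < 4 -- violated!
Step 2: Constraint must be active: 8*x = 4
x* = 4/8 = 0.5
lambda = (2*3*0.5 + 1)/8 = 0.5
Step 3: Compute optimal value.
f(x*) = 3*0.5^2 + 1*0.5 = 1.25


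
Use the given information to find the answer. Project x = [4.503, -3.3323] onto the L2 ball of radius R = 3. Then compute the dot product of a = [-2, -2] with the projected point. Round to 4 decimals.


Step 1: Compute ||x|| (intermediates to 6 decimals).
||x|| = sqrt(4.503^2 + (-3.3323)^2) = 5.601895
Step 2: Project.
Since ||x|| > R, scale = R/||x|| = 3/5.601895 = 0.535533, proj(x) = scale * x
proj(x) = [2.411505, -1.784557]
Step 3: Dot product.
a^T * proj(x) = -2*2.411505 - 2*(-1.784557) = -1.2539


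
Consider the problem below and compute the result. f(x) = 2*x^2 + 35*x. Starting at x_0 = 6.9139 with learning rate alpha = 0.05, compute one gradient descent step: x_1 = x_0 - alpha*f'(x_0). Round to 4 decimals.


We compute the gradient at x_0 and apply the update.
f'(x) = 4*x + 35
f'(6.9139) = 4*6.9139 + 35 = 62.6556
x_1 = 6.9139 - 0.05*62.6556 = 3.7811


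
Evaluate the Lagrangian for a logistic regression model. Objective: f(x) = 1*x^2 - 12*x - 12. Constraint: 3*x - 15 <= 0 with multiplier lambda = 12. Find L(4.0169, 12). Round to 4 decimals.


Step 1: Evaluate f(x).
f(4.0169) = 1*4.0169^2 - 12*4.0169 - 12 = -44.0673
Step 2: Evaluate g(x).
g(4.0169) = 3*4.0169 - 15 = -2.9493
Step 3: Compute Lagrangian.
L = -44.0673 + 12*-2.9493 = -79.4589


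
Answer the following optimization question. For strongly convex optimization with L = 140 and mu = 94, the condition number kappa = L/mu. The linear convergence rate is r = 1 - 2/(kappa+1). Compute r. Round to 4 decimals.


Step 1: Compute the condition number.
kappa = L/mu = 140/94 = 1.4894
Step 2: Compute the convergence rate.
r = 1 - 2/(kappa + 1) = 1 - 2*mu/(L + mu) = (L - mu)/(L + mu) = 46/234 = 0.1966


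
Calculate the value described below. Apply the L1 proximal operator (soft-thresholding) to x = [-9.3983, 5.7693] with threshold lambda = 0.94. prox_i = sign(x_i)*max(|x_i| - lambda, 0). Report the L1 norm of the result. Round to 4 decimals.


Soft-thresholding with lambda = 0.94:
prox(-9.3983) = sign(-9.3983)*max(|-9.3983| - 0.94, 0) = -8.4583
prox(5.7693) = sign(5.7693)*max(|5.7693| - 0.94, 0) = 4.8293
prox(x) = [-8.4583, 4.8293]
||prox(x)||_1 = 8.4583 + 4.8293 = 13.2876


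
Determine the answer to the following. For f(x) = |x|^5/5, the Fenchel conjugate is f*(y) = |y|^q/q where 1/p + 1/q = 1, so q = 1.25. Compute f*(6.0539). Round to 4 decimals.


The conjugate exponent q satisfies 1/p + 1/q = 1.
p = 5, so q = 5/(5 - 1) = 1.25
|y|^q = 6.0539^1.25 = 9.4961
f*(6.0539) = 9.4961 / 1.25 = 7.5969


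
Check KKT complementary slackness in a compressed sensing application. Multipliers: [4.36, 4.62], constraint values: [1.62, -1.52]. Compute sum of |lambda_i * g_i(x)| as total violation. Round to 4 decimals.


KKT complementary slackness check:
lambda_1 * g_1 = 4.36 * 1.62 = 7.0632
lambda_2 * g_2 = 4.62 * -1.52 = -7.0224
Total violation = 7.0632 + 7.0224 = 14.0856


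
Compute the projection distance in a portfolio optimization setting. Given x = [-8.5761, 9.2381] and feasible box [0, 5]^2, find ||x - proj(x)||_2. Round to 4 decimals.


Project each component onto [0, 5].
clip(-8.5761) = 0.0, clip(9.2381) = 5.0
Projection = [0.0, 5.0]
Squared diffs: [73.5495, 17.9615]
Distance = sqrt(91.511) = 9.5661


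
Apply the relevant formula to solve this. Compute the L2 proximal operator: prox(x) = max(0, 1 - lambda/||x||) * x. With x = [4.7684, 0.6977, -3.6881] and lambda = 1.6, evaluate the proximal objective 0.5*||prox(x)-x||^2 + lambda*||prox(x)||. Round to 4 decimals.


Step 1: Compute ||x||.
||x|| = 6.0685
Step 2: Compute scaling factor.
scale = max(0, 1 - 1.6/6.0685) = 0.7363
Step 3: prox(x) = [3.5112, 0.5137, -2.7157]
||prox(x)|| = 4.4685
Step 4: Proximal objective.
0.5*||prox-x||^2 = 1.28
lambda*||prox|| = 7.1496
Total = 8.4296


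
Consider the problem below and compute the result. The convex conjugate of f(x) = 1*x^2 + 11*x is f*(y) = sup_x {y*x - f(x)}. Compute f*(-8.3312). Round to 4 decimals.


f*(y) = sup_x {y*x - a*x^2 - b*x} = sup_x {(y-b)*x - a*x^2}
FOC: (y - b) - 2a*x = 0 => x* = (y - b)/(2a)
x* = (-8.3312 - 11)/(2*1) = -9.6656
f*(-8.3312) = (y-b)^2/(4a) = (-8.3312 - 11)^2/(4*1)
= 373.6953/4 = 93.4238


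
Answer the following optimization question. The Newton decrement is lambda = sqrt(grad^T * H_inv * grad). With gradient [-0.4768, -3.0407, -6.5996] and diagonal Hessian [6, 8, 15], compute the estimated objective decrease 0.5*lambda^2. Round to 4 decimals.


Step 1: H is diagonal, so H^(-1) * g = [-0.0795, -0.3801, -0.44].
Step 2: g^T H^(-1) g = sum_i g_i^2 / H_ii
  = (-0.4768)^2/6 + (-3.0407)^2/8 + (-6.5996)^2/15
  = 0.0379 + 1.1557 + 2.9036 = 4.0973
Step 3: Objective decrease = 0.5 * g^T H^(-1) g = 2.0486


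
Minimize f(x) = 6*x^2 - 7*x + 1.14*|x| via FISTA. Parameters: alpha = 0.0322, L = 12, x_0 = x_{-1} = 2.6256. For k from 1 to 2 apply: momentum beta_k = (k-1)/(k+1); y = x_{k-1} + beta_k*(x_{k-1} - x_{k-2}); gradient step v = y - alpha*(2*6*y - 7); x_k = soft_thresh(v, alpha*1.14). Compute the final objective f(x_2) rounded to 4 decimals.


FISTA on f(x) = 6*x^2 - 7*x + 1.14*|x|
L = 12, alpha = 0.0322
Iteration 1: beta = 0.0, y = 2.6256 + 0.0*(2.6256 - 2.6256) = 2.6256
  grad(y) = 24.5072, v = y - alpha*grad = 1.8365
  prox(v) = soft_thresh(1.8365, 0.0367) = 1.7998
Iteration 2: beta = 0.3333, y = 1.7998 + 0.3333*(1.7998 - 2.6256) = 1.5245
  grad(y) = 11.2938, v = y - alpha*grad = 1.1608
  prox(v) = soft_thresh(1.1608, 0.0367) = 1.1241
f(x_2) = 6*1.1241^2 - 7*1.1241 + 1.14*|1.1241| = 0.9945


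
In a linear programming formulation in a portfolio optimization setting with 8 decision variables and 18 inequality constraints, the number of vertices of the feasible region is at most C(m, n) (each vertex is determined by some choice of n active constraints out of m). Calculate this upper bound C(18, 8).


Each vertex corresponds to some choice of n active constraints out of m, so the number of vertices is at most C(m, n) = m! / (n!(m-n)!).
m = 18, n = 8
Numerator: 18 * 17 * 16 * 15 * 14 * 13 * 12 * 11
Denominator: 8! = 40320
C(18, 8) = 43758


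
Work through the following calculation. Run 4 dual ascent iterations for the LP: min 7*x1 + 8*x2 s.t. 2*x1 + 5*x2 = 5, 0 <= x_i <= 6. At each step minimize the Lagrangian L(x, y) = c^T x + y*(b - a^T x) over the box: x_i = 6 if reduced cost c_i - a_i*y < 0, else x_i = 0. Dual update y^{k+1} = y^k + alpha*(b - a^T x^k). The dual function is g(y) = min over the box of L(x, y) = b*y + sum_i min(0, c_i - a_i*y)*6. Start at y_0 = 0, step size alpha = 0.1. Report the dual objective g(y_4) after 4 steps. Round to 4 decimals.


Dual ascent for LP: min 7*x1 + 8*x2, 2*x1 + 5*x2 = 5, 0 <= x_i <= 6
Step 1: y^k = 0.0, reduced costs: (7.0, 8.0)
  x^k = (0.0, 0.0), subgradient = b - a^T x = 5.0
  y^{k+1} = 0.0 + 0.1*5.0 = 0.5
Step 2: y^k = 0.5, reduced costs: (6.0, 5.5)
  x^k = (0.0, 0.0), subgradient = b - a^T x = 5.0
  y^{k+1} = 0.5 + 0.1*5.0 = 1.0
Step 3: y^k = 1.0, reduced costs: (5.0, 3.0)
  x^k = (0.0, 0.0), subgradient = b - a^T x = 5.0
  y^{k+1} = 1.0 + 0.1*5.0 = 1.5
Step 4: y^k = 1.5, reduced costs: (4.0, 0.5)
  x^k = (0.0, 0.0), subgradient = b - a^T x = 5.0
  y^{k+1} = 1.5 + 0.1*5.0 = 2.0
Dual objective at y_4 = 2.0: reduced costs (3.0, -2.0), box minimizer x = (0.0, 6.0)
g(y_4) = b*y + (c1 - a1*y)*x1 + (c2 - a2*y)*x2 = 5*2.0 + 3.0*0.0 + (-2.0)*6.0 = 10.0 + 0.0 - 12.0 = -2.0


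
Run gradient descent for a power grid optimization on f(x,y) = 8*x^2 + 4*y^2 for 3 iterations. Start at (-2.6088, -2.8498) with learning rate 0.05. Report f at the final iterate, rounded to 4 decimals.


Gradient descent on f(x,y) = 8*x^2 + 4*y^2.
Starting point: (-2.6088, -2.8498), alpha = 0.05
Step 1: grad_x = 2*8*-2.6088 = -41.7408, grad_y = 2*4*-2.8498 = -22.7984
  x_1 = -2.6088 - 0.05*-41.7408 = -0.5218
  y_1 = -2.8498 - 0.05*-22.7984 = -1.7099
Step 2: grad_x = 2*8*-0.5218 = -8.3482, grad_y = 2*4*-1.7099 = -13.679
  x_2 = -0.5218 - 0.05*-8.3482 = -0.1044
  y_2 = -1.7099 - 0.05*-13.679 = -1.0259
Step 3: grad_x = 2*8*-0.1044 = -1.6696, grad_y = 2*4*-1.0259 = -8.2074
  x_3 = -0.1044 - 0.05*-1.6696 = -0.0209
  y_3 = -1.0259 - 0.05*-8.2074 = -0.6156
f(-0.0209, -0.6156) = 8*(-0.0209)^2 + 4*(-0.6156)^2 = 1.5191


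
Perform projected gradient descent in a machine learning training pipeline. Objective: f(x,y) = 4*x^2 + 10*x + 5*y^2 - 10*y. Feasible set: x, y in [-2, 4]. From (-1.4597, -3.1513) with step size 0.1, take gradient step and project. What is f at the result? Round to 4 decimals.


Step 1: Compute gradient at (-1.4597, -3.1513).
grad_x = 2*4*-1.4597 + 10 = -1.6776
grad_y = 2*5*-3.1513 - 10 = -41.513
Step 2: Gradient step.
x_raw = -1.4597 - 0.1*-1.6776 = -1.2919
y_raw = -3.1513 - 0.1*-41.513 = 1.0
Step 3: Project onto [-2, 4].
x_proj = clip(-1.2919) = -1.2919
y_proj = clip(1.0) = 1.0
Step 4: Evaluate f.
f(-1.2919, 1.0) = -11.243


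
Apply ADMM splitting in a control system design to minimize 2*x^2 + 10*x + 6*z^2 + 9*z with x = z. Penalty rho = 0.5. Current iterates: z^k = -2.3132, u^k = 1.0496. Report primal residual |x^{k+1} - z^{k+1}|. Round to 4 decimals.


ADMM iteration with rho = 0.5, z^k = -2.3132, u^k = 1.0496
Step 1: x-update.
Minimize 2*x^2 + 10*x + (0.5/2)*(x + 2.3132 + 1.0496)^2
FOC: (2*2 + 0.5)*x = -10 + 0.5*(-2.3132 - 1.0496)
x^{k+1} = -2.5959
Step 2: z-update.
Minimize 6*z^2 + 9*z + (0.5/2)*(-2.5959 - z + 1.0496)^2
FOC: (2*6 + 0.5)*z = -9 + 0.5*(-2.5959 + 1.0496)
z^{k+1} = -0.7819
Step 3: u-update.
u^{k+1} = 1.0496 - 2.5959 + 0.7819 = -0.7644
Step 4: Primal residual = |-2.5959 + 0.7819| = 1.814


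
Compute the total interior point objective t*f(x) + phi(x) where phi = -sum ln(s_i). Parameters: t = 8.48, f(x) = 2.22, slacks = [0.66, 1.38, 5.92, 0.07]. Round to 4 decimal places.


Step 1: Compute log-barrier.
ln values: [-0.4155, 0.3221, 1.7783, -2.6593]
phi = -(-0.4155 + 0.3221 + 1.7783 - 2.6593) = 0.9744
Step 2: Compute augmented objective.
t*f(x) = 8.48*2.22 = 18.8256
Total = 18.8256 + 0.9744 = 19.8


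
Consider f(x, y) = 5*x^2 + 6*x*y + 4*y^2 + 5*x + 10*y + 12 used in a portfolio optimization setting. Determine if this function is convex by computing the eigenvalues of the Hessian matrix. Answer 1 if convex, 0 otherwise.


The Hessian of f(x,y) = 5*x^2 + 6*x*y + 4*y^2 + 5*x + 10*y + 12 is:
H = [[10, 6], [6, 8]]
Trace = 10 + 8 = 18
Determinant = 10*8 - (6)^2 = 44
Discriminant = (18)^2 - 4*44 = 148.0
Eigenvalues: lambda_1 = 2.9172, lambda_2 = 15.0828
The function is convex.

1


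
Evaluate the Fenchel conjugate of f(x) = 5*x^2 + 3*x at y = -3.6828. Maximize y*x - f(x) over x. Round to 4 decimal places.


f*(y) = sup_x {y*x - a*x^2 - b*x} = sup_x {(y-b)*x - a*x^2}
FOC: (y - b) - 2a*x = 0 => x* = (y - b)/(2a)
x* = (-3.6828 - 3)/(2*5) = -0.6683
f*(-3.6828) = (y-b)^2/(4a) = (-3.6828 - 3)^2/(4*5)
= 44.6598/20 = 2.233


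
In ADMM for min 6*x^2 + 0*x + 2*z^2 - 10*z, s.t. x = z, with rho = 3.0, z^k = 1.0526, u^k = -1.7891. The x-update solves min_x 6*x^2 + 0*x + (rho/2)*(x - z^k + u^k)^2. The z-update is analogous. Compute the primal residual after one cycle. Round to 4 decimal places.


ADMM iteration with rho = 3.0, z^k = 1.0526, u^k = -1.7891
Step 1: x-update.
Minimize 6*x^2 + 0*x + (3.0/2)*(x - 1.0526 - 1.7891)^2
FOC: (2*6 + 3.0)*x = 0 + 3.0*(1.0526 + 1.7891)
x^{k+1} = 0.5683
Step 2: z-update.
Minimize 2*z^2 - 10*z + (3.0/2)*(0.5683 - z - 1.7891)^2
FOC: (2*2 + 3.0)*z = 10 + 3.0*(0.5683 - 1.7891)
z^{k+1} = 0.9054
Step 3: u-update.
u^{k+1} = -1.7891 + 0.5683 - 0.9054 = -2.1261
Step 4: Primal residual = |0.5683 - 0.9054| = 0.337


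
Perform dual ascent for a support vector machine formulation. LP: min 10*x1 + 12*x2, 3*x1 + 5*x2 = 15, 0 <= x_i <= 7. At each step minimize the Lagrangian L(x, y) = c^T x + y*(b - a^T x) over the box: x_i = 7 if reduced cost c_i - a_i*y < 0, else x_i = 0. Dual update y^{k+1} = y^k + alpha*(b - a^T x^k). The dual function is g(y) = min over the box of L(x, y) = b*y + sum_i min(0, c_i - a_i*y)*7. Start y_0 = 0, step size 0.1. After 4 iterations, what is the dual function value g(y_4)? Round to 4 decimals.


Dual ascent for LP: min 10*x1 + 12*x2, 3*x1 + 5*x2 = 15, 0 <= x_i <= 7
Step 1: y^k = 0.0, reduced costs: (10.0, 12.0)
  x^k = (0.0, 0.0), subgradient = b - a^T x = 15.0
  y^{k+1} = 0.0 + 0.1*15.0 = 1.5
Step 2: y^k = 1.5, reduced costs: (5.5, 4.5)
  x^k = (0.0, 0.0), subgradient = b - a^T x = 15.0
  y^{k+1} = 1.5 + 0.1*15.0 = 3.0
Step 3: y^k = 3.0, reduced costs: (1.0, -3.0)
  x^k = (0.0, 7.0), subgradient = b - a^T x = -20.0
  y^{k+1} = 3.0 + 0.1*-20.0 = 1.0
Step 4: y^k = 1.0, reduced costs: (7.0, 7.0)
  x^k = (0.0, 0.0), subgradient = b - a^T x = 15.0
  y^{k+1} = 1.0 + 0.1*15.0 = 2.5
Dual objective at y_4 = 2.5: reduced costs (2.5, -0.5), box minimizer x = (0.0, 7.0)
g(y_4) = b*y + (c1 - a1*y)*x1 + (c2 - a2*y)*x2 = 15*2.5 + 2.5*0.0 + (-0.5)*7.0 = 37.5 + 0.0 - 3.5 = 34.0


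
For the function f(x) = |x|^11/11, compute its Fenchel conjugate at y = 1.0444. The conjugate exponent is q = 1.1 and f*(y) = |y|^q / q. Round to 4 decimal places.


The conjugate exponent q satisfies 1/p + 1/q = 1.
p = 11, so q = 11/(11 - 1) = 1.1
|y|^q = 1.0444^1.1 = 1.0489
f*(1.0444) = 1.0489 / 1.1 = 0.9536


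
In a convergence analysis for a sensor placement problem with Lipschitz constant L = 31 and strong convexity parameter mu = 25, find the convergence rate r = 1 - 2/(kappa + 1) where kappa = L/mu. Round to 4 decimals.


Step 1: Compute the condition number.
kappa = L/mu = 31/25 = 1.24
Step 2: Compute the convergence rate.
r = 1 - 2/(kappa + 1) = 1 - 2*mu/(L + mu) = (L - mu)/(L + mu) = 6/56 = 0.1071


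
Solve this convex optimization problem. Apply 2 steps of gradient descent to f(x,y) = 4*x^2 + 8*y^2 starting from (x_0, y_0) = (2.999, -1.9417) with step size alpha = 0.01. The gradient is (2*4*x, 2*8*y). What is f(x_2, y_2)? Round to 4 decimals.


Gradient descent on f(x,y) = 4*x^2 + 8*y^2.
Starting point: (2.999, -1.9417), alpha = 0.01
Step 1: grad_x = 2*4*2.999 = 23.992, grad_y = 2*8*-1.9417 = -31.0672
  x_1 = 2.999 - 0.01*23.992 = 2.7591
  y_1 = -1.9417 - 0.01*-31.0672 = -1.631
Step 2: grad_x = 2*4*2.7591 = 22.0726, grad_y = 2*8*-1.631 = -26.0964
  x_2 = 2.7591 - 0.01*22.0726 = 2.5384
  y_2 = -1.631 - 0.01*-26.0964 = -1.3701
f(2.5384, -1.3701) = 4*2.5384^2 + 8*(-1.3701)^2 = 40.7895


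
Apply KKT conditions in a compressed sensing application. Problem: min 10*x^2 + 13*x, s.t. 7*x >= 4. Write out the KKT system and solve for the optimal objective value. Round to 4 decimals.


Step 1: Try lambda = 0 (constraint inactive).
x_unc = -13/(2*10) = -0.65
Check: 7*-0.65 = -4.55 < 4 -- violated!
Step 2: Constraint must be active: 7*x = 4
x* = 4/7 = 0.5714 (rounded; the exact value 4/7 is used below)
lambda = (2*10*(4/7) + 13)/7 = 3.4898
Step 3: Compute optimal value.
f(x*) = 10*(4/7)^2 + 13*(4/7) = 10.6939


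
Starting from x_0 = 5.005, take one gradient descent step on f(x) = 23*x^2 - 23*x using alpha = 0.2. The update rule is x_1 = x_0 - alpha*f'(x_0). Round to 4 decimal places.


We compute the gradient at x_0 and apply the update.
f'(x) = 46*x - 23
f'(5.005) = 46*5.005 - 23 = 207.23
x_1 = 5.005 - 0.2*207.23 = -36.441


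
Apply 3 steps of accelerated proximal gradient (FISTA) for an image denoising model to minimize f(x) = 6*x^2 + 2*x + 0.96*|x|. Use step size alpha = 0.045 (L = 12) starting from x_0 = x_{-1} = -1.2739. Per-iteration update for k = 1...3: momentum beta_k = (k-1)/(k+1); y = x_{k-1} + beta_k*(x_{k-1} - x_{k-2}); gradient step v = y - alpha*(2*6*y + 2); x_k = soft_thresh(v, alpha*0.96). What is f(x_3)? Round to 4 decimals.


FISTA on f(x) = 6*x^2 + 2*x + 0.96*|x|
L = 12, alpha = 0.045
Iteration 1: beta = 0.0, y = -1.2739 + 0.0*(-1.2739 + 1.2739) = -1.2739
  grad(y) = -13.2868, v = y - alpha*grad = -0.676
  prox(v) = soft_thresh(-0.676, 0.0432) = -0.6328
Iteration 2: beta = 0.3333, y = -0.6328 + 0.3333*(-0.6328 + 1.2739) = -0.4191
  grad(y) = -3.0291, v = y - alpha*grad = -0.2828
  prox(v) = soft_thresh(-0.2828, 0.0432) = -0.2396
Iteration 3: beta = 0.5, y = -0.2396 + 0.5*(-0.2396 + 0.6328) = -0.043
  grad(y) = 1.4843, v = y - alpha*grad = -0.1098
  prox(v) = soft_thresh(-0.1098, 0.0432) = -0.0666
f(x_3) = 6*(-0.0666)^2 + 2*(-0.0666) + 0.96*|-0.0666| = -0.0426
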